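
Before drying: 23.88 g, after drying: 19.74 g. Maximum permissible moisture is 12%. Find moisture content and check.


Moisture content = 17.3%
Acceptable: No

MC = (23.88 - 19.74) / 23.88 x 100 = 17.3%
Maximum: 12%
Acceptable: No


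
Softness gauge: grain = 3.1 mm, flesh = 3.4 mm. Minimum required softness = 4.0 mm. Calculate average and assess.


Average softness = 3.25 mm
Meets requirement: No


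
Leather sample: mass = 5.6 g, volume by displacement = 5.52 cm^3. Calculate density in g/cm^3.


1.014 g/cm^3

Density = mass / volume
Density = 5.6 / 5.52 = 1.014 g/cm^3


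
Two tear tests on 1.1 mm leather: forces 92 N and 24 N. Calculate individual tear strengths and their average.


Tear 1 = 83.6 N/mm
Tear 2 = 21.8 N/mm
Average = 52.7 N/mm

Tear 1 = 92 / 1.1 = 83.6 N/mm
Tear 2 = 24 / 1.1 = 21.8 N/mm
Average = (83.6 + 21.8) / 2 = 52.7 N/mm


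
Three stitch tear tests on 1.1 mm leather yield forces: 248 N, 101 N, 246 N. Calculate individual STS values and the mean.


STS1 = 248 / 1.1 = 225.5 N/mm
STS2 = 101 / 1.1 = 91.8 N/mm
STS3 = 246 / 1.1 = 223.6 N/mm
Mean = (225.5 + 91.8 + 223.6) / 3 = 180.3 N/mm


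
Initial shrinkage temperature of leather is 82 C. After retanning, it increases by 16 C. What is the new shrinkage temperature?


98 C

New Ts = 82 + 16 = 98 C


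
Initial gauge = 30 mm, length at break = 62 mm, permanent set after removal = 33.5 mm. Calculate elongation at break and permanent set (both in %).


Elongation at break = 106.7%
Permanent set = 11.7%

Elongation at break = (62 - 30) / 30 x 100 = 106.7%
Permanent set = (33.5 - 30) / 30 x 100 = 11.7%


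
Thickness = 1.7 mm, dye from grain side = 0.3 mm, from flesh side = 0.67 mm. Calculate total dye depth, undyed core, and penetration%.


Total dyed = 0.3 + 0.67 = 0.97 mm
Undyed core = 1.7 - 0.97 = 0.73 mm
Penetration = 0.97 / 1.7 x 100 = 57.1%


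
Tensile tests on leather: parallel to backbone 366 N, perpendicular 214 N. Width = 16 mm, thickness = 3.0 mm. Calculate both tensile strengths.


Area = 16 x 3.0 = 48.0 mm^2
TS (parallel) = 366 / 48.0 = 7.63 N/mm^2
TS (perpendicular) = 214 / 48.0 = 4.46 N/mm^2


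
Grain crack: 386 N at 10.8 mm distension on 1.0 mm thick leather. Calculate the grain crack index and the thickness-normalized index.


Crack index = 35.7 N/mm
Normalized index = 35.7 N/mm per mm


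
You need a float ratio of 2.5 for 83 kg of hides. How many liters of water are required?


207.5 L


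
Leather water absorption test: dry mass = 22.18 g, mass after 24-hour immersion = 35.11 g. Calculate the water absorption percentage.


58.3%


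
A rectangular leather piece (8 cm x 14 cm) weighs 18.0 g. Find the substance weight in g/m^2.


Area = 8 x 14 = 112 cm^2
SW = 18.0 / 112 x 10000 = 1607.1 g/m^2


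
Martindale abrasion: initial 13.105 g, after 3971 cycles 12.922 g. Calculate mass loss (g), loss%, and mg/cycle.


Mass loss = 0.183 g
Loss = 1.40%
Rate = 0.046 mg/cycle

Loss = 13.105 - 12.922 = 0.183 g
Loss% = 0.183 / 13.105 x 100 = 1.40%
Rate = 0.183 / 3971 x 1000 = 0.046 mg/cycle


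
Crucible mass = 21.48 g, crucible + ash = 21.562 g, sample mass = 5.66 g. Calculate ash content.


Ash mass = 21.562 - 21.48 = 0.082 g
Ash% = 0.082 / 5.66 x 100 = 1.45%


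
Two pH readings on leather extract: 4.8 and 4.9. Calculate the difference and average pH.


Difference = 0.1
Average pH = 4.85

Difference = |4.8 - 4.9| = 0.1
Average = (4.8 + 4.9) / 2 = 4.85


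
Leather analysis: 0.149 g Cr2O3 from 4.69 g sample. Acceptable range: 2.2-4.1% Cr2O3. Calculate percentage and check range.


Cr2O3 = 3.18%
Within range: Yes


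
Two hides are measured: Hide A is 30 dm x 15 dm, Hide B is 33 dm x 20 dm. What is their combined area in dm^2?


Hide A area = 30 x 15 = 450 dm^2
Hide B area = 33 x 20 = 660 dm^2
Total = 450 + 660 = 1110 dm^2


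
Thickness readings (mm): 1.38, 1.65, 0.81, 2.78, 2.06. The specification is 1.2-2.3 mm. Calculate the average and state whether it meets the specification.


Average = 1.74 mm
Within specification: Yes


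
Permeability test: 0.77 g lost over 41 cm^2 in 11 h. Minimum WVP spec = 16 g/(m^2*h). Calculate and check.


WVP = 0.77 / (41 x 11) x 10000 = 17.07 g/(m^2*h)
Minimum: 16 g/(m^2*h)
Meets spec: Yes


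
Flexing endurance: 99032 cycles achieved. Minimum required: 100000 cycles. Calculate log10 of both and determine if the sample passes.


log10(99032) = 5.00
log10(100000) = 5.00
Passes: No


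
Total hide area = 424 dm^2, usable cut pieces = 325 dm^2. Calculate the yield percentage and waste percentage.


Yield = 325 / 424 x 100 = 76.7%
Waste = 424 - 325 = 99 dm^2
Waste% = 100 - 76.7 = 23.3%


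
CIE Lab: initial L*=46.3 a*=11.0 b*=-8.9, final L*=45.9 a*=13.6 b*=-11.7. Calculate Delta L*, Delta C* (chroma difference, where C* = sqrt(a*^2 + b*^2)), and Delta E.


Delta L* = -0.4
Delta C* = 3.79
Delta E = 3.84

Delta L* = 45.9 - 46.3 = -0.4
C1* = sqrt((11.0)^2 + (-8.9)^2) = 14.150
C2* = sqrt((13.6)^2 + (-11.7)^2) = 17.940
Delta C* = 17.940 - 14.150 = 3.79
Delta E = sqrt((-0.4)^2 + (2.6)^2 + (-2.8)^2) = 3.84


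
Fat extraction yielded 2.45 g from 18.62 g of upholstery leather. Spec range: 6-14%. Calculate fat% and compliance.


Fat content = 13.2%
Compliant: Yes


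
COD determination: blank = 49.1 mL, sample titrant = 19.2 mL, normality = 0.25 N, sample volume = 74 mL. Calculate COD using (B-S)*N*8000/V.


COD = (49.1 - 19.2) x 0.25 x 8000 / 74
COD = 29.9 x 0.25 x 8000 / 74
COD = 808.1 mg/L


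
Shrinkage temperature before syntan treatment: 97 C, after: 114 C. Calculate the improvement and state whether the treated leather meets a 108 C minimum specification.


Improvement = 114 - 97 = 17 C
Spec check: 114 C >= 108 C? Yes


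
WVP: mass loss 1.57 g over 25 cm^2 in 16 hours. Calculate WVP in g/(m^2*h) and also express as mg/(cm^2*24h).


WVP = 39.25 g/(m^2*h)
Daily rate = 94.20 mg/(cm^2*24h)

WVP = 1.57 / (25 x 16) x 10000 = 39.25 g/(m^2*h)
Mass loss in mg = 1.57 x 1000 = 1570 mg
Per cm^2 per 24h in mg: 1570 x 24 / (25 x 16) = 37680 / 400 = 94.20 mg/(cm^2*24h)


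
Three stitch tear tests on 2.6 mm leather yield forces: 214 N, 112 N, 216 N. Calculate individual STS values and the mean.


STS1 = 82.3 N/mm
STS2 = 43.1 N/mm
STS3 = 83.1 N/mm
Mean = 69.5 N/mm

STS1 = 214 / 2.6 = 82.3 N/mm
STS2 = 112 / 2.6 = 43.1 N/mm
STS3 = 216 / 2.6 = 83.1 N/mm
Mean = (82.3 + 43.1 + 83.1) / 3 = 69.5 N/mm


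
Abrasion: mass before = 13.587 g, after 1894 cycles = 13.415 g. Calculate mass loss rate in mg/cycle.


Mass loss = 13.587 - 13.415 = 0.172 g
Rate = 0.172 / 1894 x 1000 = 0.091 mg/cycle


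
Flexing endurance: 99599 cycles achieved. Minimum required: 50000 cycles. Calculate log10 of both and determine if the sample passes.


log10(99599) = 5.00
log10(50000) = 4.70
Passes: Yes


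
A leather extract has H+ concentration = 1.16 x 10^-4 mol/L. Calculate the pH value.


pH = -log10[H+]
pH = -log10(1.16 x 10^-4) = 3.94


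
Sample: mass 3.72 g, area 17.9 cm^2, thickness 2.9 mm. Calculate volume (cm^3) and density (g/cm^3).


Volume = 5.191 cm^3
Density = 0.717 g/cm^3

Thickness in cm = 2.9 / 10 = 0.29 cm
Volume = 17.9 x 0.29 = 5.191 cm^3
Density = 3.72 / 5.191 = 0.717 g/cm^3


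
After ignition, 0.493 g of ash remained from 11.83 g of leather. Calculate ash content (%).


Ash% = 0.493 / 11.83 x 100
Ash% = 4.17%


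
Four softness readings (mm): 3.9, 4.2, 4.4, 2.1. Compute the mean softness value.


Sum = 3.9 + 4.2 + 4.4 + 2.1
Mean = 14.6 / 4 = 3.65 mm


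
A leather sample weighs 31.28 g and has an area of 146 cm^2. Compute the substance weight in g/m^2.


2142.5 g/m^2


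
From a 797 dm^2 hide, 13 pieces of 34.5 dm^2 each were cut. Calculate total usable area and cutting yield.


Total usable = 13 x 34.5 = 448.5 dm^2
Yield = 448.5 / 797 x 100 = 56.3%


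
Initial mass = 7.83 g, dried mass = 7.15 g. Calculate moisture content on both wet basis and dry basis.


Moisture lost = 7.83 - 7.15 = 0.68 g
Wet basis MC = 0.68 / 7.83 x 100 = 8.7%
Dry basis MC = 0.68 / 7.15 x 100 = 9.5%


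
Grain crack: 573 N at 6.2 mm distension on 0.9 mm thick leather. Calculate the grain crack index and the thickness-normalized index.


Crack index = 573 / 6.2 = 92.4 N/mm
Normalized = 92.4 / 0.9 = 102.7 N/mm per mm


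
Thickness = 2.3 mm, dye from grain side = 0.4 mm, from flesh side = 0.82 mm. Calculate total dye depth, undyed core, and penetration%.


Total dyed = 1.22 mm
Undyed core = 1.08 mm
Penetration = 53.0%

Total dyed = 0.4 + 0.82 = 1.22 mm
Undyed core = 2.3 - 1.22 = 1.08 mm
Penetration = 1.22 / 2.3 x 100 = 53.0%


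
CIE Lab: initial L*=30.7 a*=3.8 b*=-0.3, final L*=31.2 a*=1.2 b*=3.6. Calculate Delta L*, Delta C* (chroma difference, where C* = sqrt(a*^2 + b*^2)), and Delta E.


Delta L* = 31.2 - 30.7 = 0.5
C1* = sqrt((3.8)^2 + (-0.3)^2) = 3.812
C2* = sqrt((1.2)^2 + (3.6)^2) = 3.795
Delta C* = 3.795 - 3.812 = -0.02
Delta E = sqrt((0.5)^2 + (-2.6)^2 + (3.9)^2) = 4.71


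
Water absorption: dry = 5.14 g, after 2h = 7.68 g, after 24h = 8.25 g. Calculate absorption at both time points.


WA (2h) = (7.68 - 5.14) / 5.14 x 100 = 49.4%
WA (24h) = (8.25 - 5.14) / 5.14 x 100 = 60.5%


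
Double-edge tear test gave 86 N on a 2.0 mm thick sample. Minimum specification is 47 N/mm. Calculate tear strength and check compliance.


Tear strength = 86 / 2.0 = 43.0 N/mm
Required minimum = 47 N/mm
Compliant: No


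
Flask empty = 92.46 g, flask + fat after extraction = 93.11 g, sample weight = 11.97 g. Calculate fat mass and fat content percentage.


Fat mass = 93.11 - 92.46 = 0.65 g
Fat% = 0.65 / 11.97 x 100 = 5.4%


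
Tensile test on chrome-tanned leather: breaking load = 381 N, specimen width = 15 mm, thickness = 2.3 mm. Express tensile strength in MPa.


Cross-section = 15 x 2.3 = 34.5 mm^2
TS = 381 / 34.5 = 11.04 MPa
(1 N/mm^2 = 1 MPa)


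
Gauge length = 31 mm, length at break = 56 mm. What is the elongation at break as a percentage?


80.6%

Extension = 56 - 31 = 25 mm
Elongation = 25 / 31 x 100 = 80.6%


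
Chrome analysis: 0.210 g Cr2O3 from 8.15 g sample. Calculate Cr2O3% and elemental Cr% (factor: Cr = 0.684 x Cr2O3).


Cr2O3 = 2.58%
Cr = 1.76%

Cr2O3% = 0.210 / 8.15 x 100 = 2.58%
Cr% = 2.58 x 0.684 = 1.76%


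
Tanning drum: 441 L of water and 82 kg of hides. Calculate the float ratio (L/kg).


5.4


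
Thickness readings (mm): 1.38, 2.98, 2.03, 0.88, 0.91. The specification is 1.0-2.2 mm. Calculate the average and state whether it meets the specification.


Average = 1.64 mm
Within specification: Yes

Sum = 8.18
Average = 8.18 / 5 = 1.64 mm
Specification range: 1.0 to 2.2 mm
Within spec: Yes


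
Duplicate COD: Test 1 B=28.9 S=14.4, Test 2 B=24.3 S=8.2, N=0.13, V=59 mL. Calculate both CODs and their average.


COD1 = (28.9 - 14.4) x 0.13 x 8000 / 59 = 255.6 mg/L
COD2 = (24.3 - 8.2) x 0.13 x 8000 / 59 = 283.8 mg/L
Average = (255.6 + 283.8) / 2 = 269.7 mg/L


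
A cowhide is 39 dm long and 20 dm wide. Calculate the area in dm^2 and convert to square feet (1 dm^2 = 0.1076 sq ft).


Area = 39 x 20 = 780 dm^2
Conversion: 780 x 0.1076 = 83.93 sq ft


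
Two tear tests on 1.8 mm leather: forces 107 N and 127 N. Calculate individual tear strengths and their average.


Tear 1 = 59.4 N/mm
Tear 2 = 70.6 N/mm
Average = 65.0 N/mm


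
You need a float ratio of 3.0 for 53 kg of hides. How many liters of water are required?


Water = hide weight x target ratio
Water = 53 x 3.0 = 159.0 L


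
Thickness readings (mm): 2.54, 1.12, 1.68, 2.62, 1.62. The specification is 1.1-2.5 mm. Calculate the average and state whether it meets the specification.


Sum = 9.58
Average = 9.58 / 5 = 1.92 mm
Specification range: 1.1 to 2.5 mm
Within spec: Yes


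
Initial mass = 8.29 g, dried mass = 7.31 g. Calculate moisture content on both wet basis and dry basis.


Moisture lost = 8.29 - 7.31 = 0.98 g
Wet basis MC = 0.98 / 8.29 x 100 = 11.8%
Dry basis MC = 0.98 / 7.31 x 100 = 13.4%


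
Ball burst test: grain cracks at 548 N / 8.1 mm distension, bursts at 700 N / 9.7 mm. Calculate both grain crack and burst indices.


Crack index = 67.7 N/mm
Burst index = 72.2 N/mm

Crack index = 548 / 8.1 = 67.7 N/mm
Burst index = 700 / 9.7 = 72.2 N/mm


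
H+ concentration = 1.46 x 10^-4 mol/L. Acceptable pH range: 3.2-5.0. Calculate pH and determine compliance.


pH = 3.84
Compliant: Yes

pH = -log10(1.46 x 10^-4) = 3.84
Range: 3.2 to 5.0
Compliant: Yes


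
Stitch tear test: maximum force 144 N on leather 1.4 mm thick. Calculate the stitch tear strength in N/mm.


102.9 N/mm

Stitch tear strength = force / thickness
STS = 144 / 1.4 = 102.9 N/mm


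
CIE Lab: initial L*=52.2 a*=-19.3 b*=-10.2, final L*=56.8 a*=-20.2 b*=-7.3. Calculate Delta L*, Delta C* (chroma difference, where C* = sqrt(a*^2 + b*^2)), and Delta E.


Delta L* = 56.8 - 52.2 = 4.6
C1* = sqrt((-19.3)^2 + (-10.2)^2) = 21.830
C2* = sqrt((-20.2)^2 + (-7.3)^2) = 21.479
Delta C* = 21.479 - 21.830 = -0.35
Delta E = sqrt((4.6)^2 + (-0.9)^2 + (2.9)^2) = 5.51


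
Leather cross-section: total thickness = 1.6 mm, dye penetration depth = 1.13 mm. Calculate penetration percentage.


70.6%


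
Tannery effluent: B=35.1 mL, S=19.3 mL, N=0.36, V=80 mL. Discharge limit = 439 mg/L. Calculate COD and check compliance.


COD = (35.1 - 19.3) x 0.36 x 8000 / 80 = 568.8 mg/L
Limit: 439 mg/L
Compliant: No


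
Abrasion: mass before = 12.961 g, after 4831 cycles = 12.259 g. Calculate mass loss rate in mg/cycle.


0.145 mg/cycle

Mass loss = 12.961 - 12.259 = 0.702 g
Rate = 0.702 / 4831 x 1000 = 0.145 mg/cycle


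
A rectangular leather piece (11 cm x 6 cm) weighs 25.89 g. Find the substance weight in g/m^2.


Area = 11 x 6 = 66 cm^2
SW = 25.89 / 66 x 10000 = 3922.7 g/m^2


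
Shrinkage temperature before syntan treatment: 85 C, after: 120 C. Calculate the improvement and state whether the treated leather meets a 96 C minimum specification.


Improvement = 120 - 85 = 35 C
Spec check: 120 C >= 96 C? Yes


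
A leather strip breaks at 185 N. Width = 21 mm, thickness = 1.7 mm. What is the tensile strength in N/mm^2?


Cross-sectional area = 21 x 1.7 = 35.7 mm^2
Tensile strength = 185 / 35.7 = 5.18 N/mm^2


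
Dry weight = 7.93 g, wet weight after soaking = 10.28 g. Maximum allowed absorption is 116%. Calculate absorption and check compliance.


WA = (10.28 - 7.93) / 7.93 x 100 = 29.6%
Maximum allowed: 116%
Compliant: Yes


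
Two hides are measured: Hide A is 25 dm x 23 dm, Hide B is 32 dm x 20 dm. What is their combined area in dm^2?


1215 dm^2

Hide A area = 25 x 23 = 575 dm^2
Hide B area = 32 x 20 = 640 dm^2
Total = 575 + 640 = 1215 dm^2


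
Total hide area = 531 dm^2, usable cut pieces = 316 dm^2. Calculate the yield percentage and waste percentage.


Yield = 316 / 531 x 100 = 59.5%
Waste = 531 - 316 = 215 dm^2
Waste% = 100 - 59.5 = 40.5%


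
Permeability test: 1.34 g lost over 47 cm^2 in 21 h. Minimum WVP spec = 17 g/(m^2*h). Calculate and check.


WVP = 1.34 / (47 x 21) x 10000 = 13.58 g/(m^2*h)
Minimum: 17 g/(m^2*h)
Meets spec: No


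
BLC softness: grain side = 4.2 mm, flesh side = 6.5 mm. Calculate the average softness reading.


Average = (4.2 + 6.5) / 2
Average = 5.35 mm


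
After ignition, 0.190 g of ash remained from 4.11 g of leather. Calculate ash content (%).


Ash% = 0.190 / 4.11 x 100
Ash% = 4.62%


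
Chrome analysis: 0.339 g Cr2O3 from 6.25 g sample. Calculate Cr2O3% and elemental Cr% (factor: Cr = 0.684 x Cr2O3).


Cr2O3% = 0.339 / 6.25 x 100 = 5.42%
Cr% = 5.42 x 0.684 = 3.71%


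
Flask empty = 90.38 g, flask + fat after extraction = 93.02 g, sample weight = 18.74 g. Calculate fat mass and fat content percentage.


Fat mass = 2.64 g
Fat content = 14.1%


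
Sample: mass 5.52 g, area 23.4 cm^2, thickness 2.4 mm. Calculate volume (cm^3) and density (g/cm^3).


Thickness in cm = 2.4 / 10 = 0.24 cm
Volume = 23.4 x 0.24 = 5.616 cm^3
Density = 5.52 / 5.616 = 0.983 g/cm^3


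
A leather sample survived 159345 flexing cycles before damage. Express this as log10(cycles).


log10(159345) = 5.20


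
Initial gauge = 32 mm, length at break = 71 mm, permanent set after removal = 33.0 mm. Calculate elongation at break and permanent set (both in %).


Elongation at break = 121.9%
Permanent set = 3.1%


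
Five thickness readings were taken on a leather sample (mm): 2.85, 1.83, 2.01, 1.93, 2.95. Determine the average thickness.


2.31 mm

Sum = 2.85 + 1.83 + 2.01 + 1.93 + 2.95 = 11.57
Average = 11.57 / 5 = 2.31 mm


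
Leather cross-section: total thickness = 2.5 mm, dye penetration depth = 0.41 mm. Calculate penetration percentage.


16.4%


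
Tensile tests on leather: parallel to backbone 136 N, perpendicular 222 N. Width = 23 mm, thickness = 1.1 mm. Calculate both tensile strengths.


Parallel = 5.38 N/mm^2
Perpendicular = 8.77 N/mm^2


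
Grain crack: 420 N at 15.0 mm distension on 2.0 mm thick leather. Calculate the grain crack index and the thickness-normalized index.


Crack index = 420 / 15.0 = 28.0 N/mm
Normalized = 28.0 / 2.0 = 14.0 N/mm per mm


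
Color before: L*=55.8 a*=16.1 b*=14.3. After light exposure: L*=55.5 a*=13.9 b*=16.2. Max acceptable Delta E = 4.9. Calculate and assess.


Delta E = 2.92
Passes: Yes

dL = -0.3, da = -2.2, db = 1.9
dE = sqrt((-0.3)^2 + (-2.2)^2 + (1.9)^2) = 2.92
Max = 4.9
Passes: Yes


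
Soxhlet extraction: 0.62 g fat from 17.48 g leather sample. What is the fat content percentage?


3.5%

Fat content = 0.62 / 17.48 x 100
Fat = 3.5%


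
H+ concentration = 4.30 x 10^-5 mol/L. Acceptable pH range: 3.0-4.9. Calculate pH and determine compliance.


pH = -log10(4.30 x 10^-5) = 4.37
Range: 3.0 to 4.9
Compliant: Yes


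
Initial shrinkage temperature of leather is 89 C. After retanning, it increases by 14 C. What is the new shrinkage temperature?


New Ts = 89 + 14 = 103 C


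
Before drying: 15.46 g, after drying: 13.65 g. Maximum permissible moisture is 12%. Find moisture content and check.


Moisture content = 11.7%
Acceptable: Yes


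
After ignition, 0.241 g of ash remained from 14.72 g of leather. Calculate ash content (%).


Ash% = 0.241 / 14.72 x 100
Ash% = 1.64%


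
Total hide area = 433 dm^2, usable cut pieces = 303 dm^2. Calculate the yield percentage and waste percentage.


Yield = 303 / 433 x 100 = 70.0%
Waste = 433 - 303 = 130 dm^2
Waste% = 100 - 70.0 = 30.0%


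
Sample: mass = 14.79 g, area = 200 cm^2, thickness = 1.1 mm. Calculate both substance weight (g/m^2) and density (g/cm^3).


Substance weight = 739.5 g/m^2
Density = 0.672 g/cm^3


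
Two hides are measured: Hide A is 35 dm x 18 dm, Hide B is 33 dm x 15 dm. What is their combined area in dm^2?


Hide A area = 35 x 18 = 630 dm^2
Hide B area = 33 x 15 = 495 dm^2
Total = 630 + 495 = 1125 dm^2


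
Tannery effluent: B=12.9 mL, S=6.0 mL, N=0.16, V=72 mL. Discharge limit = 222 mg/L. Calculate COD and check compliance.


COD = (12.9 - 6.0) x 0.16 x 8000 / 72 = 122.7 mg/L
Limit: 222 mg/L
Compliant: Yes


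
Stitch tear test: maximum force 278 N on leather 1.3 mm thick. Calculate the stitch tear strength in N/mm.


Stitch tear strength = force / thickness
STS = 278 / 1.3 = 213.8 N/mm


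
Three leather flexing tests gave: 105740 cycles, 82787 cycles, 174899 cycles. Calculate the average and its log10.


Average = (105740 + 82787 + 174899) / 3 = 121142 cycles
log10(121142) = 5.08


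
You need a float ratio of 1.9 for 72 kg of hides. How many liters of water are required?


136.8 L

Water = hide weight x target ratio
Water = 72 x 1.9 = 136.8 L


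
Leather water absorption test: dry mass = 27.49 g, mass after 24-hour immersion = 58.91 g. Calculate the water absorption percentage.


114.3%


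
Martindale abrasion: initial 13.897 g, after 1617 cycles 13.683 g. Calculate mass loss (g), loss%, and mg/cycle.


Loss = 13.897 - 13.683 = 0.214 g
Loss% = 0.214 / 13.897 x 100 = 1.54%
Rate = 0.214 / 1617 x 1000 = 0.132 mg/cycle


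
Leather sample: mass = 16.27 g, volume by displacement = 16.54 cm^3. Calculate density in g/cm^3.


Density = mass / volume
Density = 16.27 / 16.54 = 0.984 g/cm^3


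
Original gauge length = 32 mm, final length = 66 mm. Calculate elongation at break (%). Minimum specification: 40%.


Extension = 66 - 32 = 34 mm
Elongation = 34 / 32 x 100 = 106.3%
Minimum required: 40%
Meets specification: Yes


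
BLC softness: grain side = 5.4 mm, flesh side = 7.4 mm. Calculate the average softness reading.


Average = (5.4 + 7.4) / 2
Average = 6.40 mm


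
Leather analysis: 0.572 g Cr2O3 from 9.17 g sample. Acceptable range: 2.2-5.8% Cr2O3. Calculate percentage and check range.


Cr2O3 = 6.24%
Within range: No

Cr2O3% = 0.572 / 9.17 x 100 = 6.24%
Acceptable range: 2.2 to 5.8%
Within range: No


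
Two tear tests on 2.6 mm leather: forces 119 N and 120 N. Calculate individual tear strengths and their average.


Tear 1 = 119 / 2.6 = 45.8 N/mm
Tear 2 = 120 / 2.6 = 46.2 N/mm
Average = (45.8 + 46.2) / 2 = 46.0 N/mm


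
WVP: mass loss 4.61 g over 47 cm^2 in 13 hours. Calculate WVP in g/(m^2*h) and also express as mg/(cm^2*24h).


WVP = 75.45 g/(m^2*h)
Daily rate = 181.08 mg/(cm^2*24h)

WVP = 4.61 / (47 x 13) x 10000 = 75.45 g/(m^2*h)
Mass loss in mg = 4.61 x 1000 = 4610 mg
Per cm^2 per 24h in mg: 4610 x 24 / (47 x 13) = 110640 / 611 = 181.08 mg/(cm^2*24h)


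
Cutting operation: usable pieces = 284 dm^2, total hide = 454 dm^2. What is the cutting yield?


Yield = usable / total x 100
Yield = 284 / 454 x 100 = 62.6%


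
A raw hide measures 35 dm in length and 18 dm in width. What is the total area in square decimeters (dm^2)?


630 dm^2


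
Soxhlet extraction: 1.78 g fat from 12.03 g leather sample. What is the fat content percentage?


14.8%

Fat content = 1.78 / 12.03 x 100
Fat = 14.8%


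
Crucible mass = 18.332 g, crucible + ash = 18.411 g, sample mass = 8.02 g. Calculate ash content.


Ash mass = 18.411 - 18.332 = 0.079 g
Ash% = 0.079 / 8.02 x 100 = 0.99%


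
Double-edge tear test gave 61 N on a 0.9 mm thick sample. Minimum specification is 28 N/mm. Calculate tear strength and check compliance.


Tear strength = 67.8 N/mm
Compliant: Yes

Tear strength = 61 / 0.9 = 67.8 N/mm
Required minimum = 28 N/mm
Compliant: Yes


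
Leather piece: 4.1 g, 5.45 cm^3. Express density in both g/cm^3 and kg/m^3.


0.752 g/cm^3
752 kg/m^3

Density = 4.1 / 5.45 = 0.752 g/cm^3
Convert: 0.752 x 1000 = 752 kg/m^3


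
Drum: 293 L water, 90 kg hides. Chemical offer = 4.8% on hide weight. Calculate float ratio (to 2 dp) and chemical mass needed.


Float ratio = 293 / 90 = 3.26
Chemical = 90 x 4.8 / 100 = 4.32 kg


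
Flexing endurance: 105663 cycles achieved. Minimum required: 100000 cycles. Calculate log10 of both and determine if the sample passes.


log10(105663) = 5.02
log10(100000) = 5.00
Passes: Yes


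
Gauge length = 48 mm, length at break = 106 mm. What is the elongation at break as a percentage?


120.8%

Extension = 106 - 48 = 58 mm
Elongation = 58 / 48 x 100 = 120.8%


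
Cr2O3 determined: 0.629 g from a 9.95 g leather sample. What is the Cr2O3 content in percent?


Cr2O3% = 0.629 / 9.95 x 100
Cr2O3% = 6.32%


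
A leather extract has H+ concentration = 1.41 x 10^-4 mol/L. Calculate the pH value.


pH = -log10[H+]
pH = -log10(1.41 x 10^-4) = 3.85


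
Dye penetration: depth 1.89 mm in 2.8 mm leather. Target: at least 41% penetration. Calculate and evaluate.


Penetration = 67.5%
Meets target: Yes


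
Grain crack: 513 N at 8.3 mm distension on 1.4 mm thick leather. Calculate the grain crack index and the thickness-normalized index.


Crack index = 61.8 N/mm
Normalized index = 44.1 N/mm per mm


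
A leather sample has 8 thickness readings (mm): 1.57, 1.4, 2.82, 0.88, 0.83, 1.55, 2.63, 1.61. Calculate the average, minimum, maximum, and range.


Average = 1.66 mm
Min = 0.83 mm
Max = 2.82 mm
Range = 1.99 mm

Sum = 13.29
Average = 13.29 / 8 = 1.66 mm
Minimum = 0.83 mm
Maximum = 2.82 mm
Range = 2.82 - 0.83 = 1.99 mm


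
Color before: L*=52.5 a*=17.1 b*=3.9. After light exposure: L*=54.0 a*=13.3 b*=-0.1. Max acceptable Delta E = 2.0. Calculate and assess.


Delta E = 5.72
Passes: No

dL = 1.5, da = -3.8, db = -4.0
dE = sqrt((1.5)^2 + (-3.8)^2 + (-4.0)^2) = 5.72
Max = 2.0
Passes: No


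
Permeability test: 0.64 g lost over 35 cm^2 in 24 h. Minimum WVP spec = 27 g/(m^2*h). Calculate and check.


WVP = 7.62 g/(m^2*h)
Meets specification: No

WVP = 0.64 / (35 x 24) x 10000 = 7.62 g/(m^2*h)
Minimum: 27 g/(m^2*h)
Meets spec: No


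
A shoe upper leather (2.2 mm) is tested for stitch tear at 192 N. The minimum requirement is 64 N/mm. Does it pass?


STS = 87.3 N/mm
Passes: Yes

STS = 192 / 2.2 = 87.3 N/mm
Minimum required: 64 N/mm
Passes: Yes


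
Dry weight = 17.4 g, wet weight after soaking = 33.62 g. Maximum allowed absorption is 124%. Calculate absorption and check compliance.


WA = (33.62 - 17.4) / 17.4 x 100 = 93.2%
Maximum allowed: 124%
Compliant: Yes


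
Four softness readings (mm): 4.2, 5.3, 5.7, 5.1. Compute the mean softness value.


5.08 mm

Sum = 4.2 + 5.3 + 5.7 + 5.1
Mean = 20.3 / 4 = 5.08 mm


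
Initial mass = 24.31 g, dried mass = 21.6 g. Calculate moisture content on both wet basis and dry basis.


Moisture lost = 24.31 - 21.6 = 2.71 g
Wet basis MC = 2.71 / 24.31 x 100 = 11.1%
Dry basis MC = 2.71 / 21.6 x 100 = 12.5%


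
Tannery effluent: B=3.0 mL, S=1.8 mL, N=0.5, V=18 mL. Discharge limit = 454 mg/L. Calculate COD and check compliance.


COD = (3.0 - 1.8) x 0.5 x 8000 / 18 = 266.7 mg/L
Limit: 454 mg/L
Compliant: Yes


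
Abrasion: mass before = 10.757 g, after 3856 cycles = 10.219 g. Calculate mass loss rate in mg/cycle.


Mass loss = 10.757 - 10.219 = 0.538 g
Rate = 0.538 / 3856 x 1000 = 0.140 mg/cycle


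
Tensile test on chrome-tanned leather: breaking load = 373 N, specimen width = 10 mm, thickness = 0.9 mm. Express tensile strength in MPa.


Cross-section = 10 x 0.9 = 9.0 mm^2
TS = 373 / 9.0 = 41.44 MPa
(1 N/mm^2 = 1 MPa)


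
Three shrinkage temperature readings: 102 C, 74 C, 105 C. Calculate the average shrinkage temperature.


Average = (102 + 74 + 105) / 3
Average = 281 / 3 = 93.7 C


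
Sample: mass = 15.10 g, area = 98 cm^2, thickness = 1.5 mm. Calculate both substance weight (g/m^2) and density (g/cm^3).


SW = 15.10 / 98 x 10000 = 1540.8 g/m^2
Volume = 98 x 1.5 / 10 = 14.70 cm^3
Density = 15.10 / 14.70 = 1.027 g/cm^3


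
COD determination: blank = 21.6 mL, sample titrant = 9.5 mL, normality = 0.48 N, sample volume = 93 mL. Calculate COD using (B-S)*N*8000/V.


COD = (21.6 - 9.5) x 0.48 x 8000 / 93
COD = 12.1 x 0.48 x 8000 / 93
COD = 499.6 mg/L


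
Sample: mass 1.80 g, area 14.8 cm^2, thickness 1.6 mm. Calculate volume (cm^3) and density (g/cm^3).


Thickness in cm = 1.6 / 10 = 0.16 cm
Volume = 14.8 x 0.16 = 2.368 cm^3
Density = 1.80 / 2.368 = 0.760 g/cm^3


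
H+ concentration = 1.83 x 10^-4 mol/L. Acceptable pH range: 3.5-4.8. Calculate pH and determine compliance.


pH = 3.74
Compliant: Yes

pH = -log10(1.83 x 10^-4) = 3.74
Range: 3.5 to 4.8
Compliant: Yes


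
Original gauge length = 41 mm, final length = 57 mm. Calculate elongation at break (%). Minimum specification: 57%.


Elongation = 39.0%
Meets spec: No

Extension = 57 - 41 = 16 mm
Elongation = 16 / 41 x 100 = 39.0%
Minimum required: 57%
Meets specification: No


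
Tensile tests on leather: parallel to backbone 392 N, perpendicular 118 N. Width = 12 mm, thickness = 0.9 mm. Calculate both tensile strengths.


Parallel = 36.30 N/mm^2
Perpendicular = 10.93 N/mm^2

Area = 12 x 0.9 = 10.8 mm^2
TS (parallel) = 392 / 10.8 = 36.30 N/mm^2
TS (perpendicular) = 118 / 10.8 = 10.93 N/mm^2


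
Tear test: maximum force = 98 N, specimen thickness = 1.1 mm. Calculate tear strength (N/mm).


Tear strength = force / thickness
Tear = 98 / 1.1 = 89.1 N/mm


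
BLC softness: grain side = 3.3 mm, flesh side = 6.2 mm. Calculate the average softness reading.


4.75 mm

Average = (3.3 + 6.2) / 2
Average = 4.75 mm


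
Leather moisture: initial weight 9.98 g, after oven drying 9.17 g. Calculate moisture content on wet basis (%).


8.1%


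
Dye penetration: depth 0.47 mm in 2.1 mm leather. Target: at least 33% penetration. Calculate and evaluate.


Penetration = 22.4%
Meets target: No

Penetration = 0.47 / 2.1 x 100 = 22.4%
Target: 33%
Meets target: No


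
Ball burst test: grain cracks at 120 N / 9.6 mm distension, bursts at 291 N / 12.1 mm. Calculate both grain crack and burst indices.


Crack index = 12.5 N/mm
Burst index = 24.0 N/mm

Crack index = 120 / 9.6 = 12.5 N/mm
Burst index = 291 / 12.1 = 24.0 N/mm


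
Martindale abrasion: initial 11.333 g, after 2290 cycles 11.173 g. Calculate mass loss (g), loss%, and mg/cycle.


Mass loss = 0.160 g
Loss = 1.41%
Rate = 0.070 mg/cycle

Loss = 11.333 - 11.173 = 0.160 g
Loss% = 0.160 / 11.333 x 100 = 1.41%
Rate = 0.160 / 2290 x 1000 = 0.070 mg/cycle


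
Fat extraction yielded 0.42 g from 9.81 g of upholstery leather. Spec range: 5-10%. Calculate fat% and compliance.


Fat% = 0.42 / 9.81 x 100 = 4.3%
Spec range: 5-10%
Compliant: No


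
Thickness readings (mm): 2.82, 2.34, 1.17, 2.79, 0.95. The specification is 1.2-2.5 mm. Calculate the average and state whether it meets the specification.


Average = 2.01 mm
Within specification: Yes

Sum = 10.07
Average = 10.07 / 5 = 2.01 mm
Specification range: 1.2 to 2.5 mm
Within spec: Yes


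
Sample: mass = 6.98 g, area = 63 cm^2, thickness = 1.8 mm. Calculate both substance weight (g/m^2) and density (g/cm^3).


Substance weight = 1107.9 g/m^2
Density = 0.616 g/cm^3


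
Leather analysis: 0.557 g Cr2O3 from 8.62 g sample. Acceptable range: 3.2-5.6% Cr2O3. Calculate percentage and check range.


Cr2O3 = 6.46%
Within range: No


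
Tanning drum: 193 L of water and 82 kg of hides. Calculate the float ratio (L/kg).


2.4

Float ratio = water / hide weight
Ratio = 193 / 82 = 2.4


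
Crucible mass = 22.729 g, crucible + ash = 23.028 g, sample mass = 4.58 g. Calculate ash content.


Ash mass = 23.028 - 22.729 = 0.299 g
Ash% = 0.299 / 4.58 x 100 = 6.53%


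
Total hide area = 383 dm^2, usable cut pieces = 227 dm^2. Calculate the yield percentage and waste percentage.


Yield = 227 / 383 x 100 = 59.3%
Waste = 383 - 227 = 156 dm^2
Waste% = 100 - 59.3 = 40.7%


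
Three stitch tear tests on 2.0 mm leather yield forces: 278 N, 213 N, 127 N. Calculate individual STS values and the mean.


STS1 = 139.0 N/mm
STS2 = 106.5 N/mm
STS3 = 63.5 N/mm
Mean = 103.0 N/mm

STS1 = 278 / 2.0 = 139.0 N/mm
STS2 = 213 / 2.0 = 106.5 N/mm
STS3 = 127 / 2.0 = 63.5 N/mm
Mean = (139.0 + 106.5 + 63.5) / 3 = 103.0 N/mm


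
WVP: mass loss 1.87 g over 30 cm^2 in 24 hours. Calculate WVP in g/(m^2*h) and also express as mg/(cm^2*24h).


WVP = 25.97 g/(m^2*h)
Daily rate = 62.33 mg/(cm^2*24h)

WVP = 1.87 / (30 x 24) x 10000 = 25.97 g/(m^2*h)
Mass loss in mg = 1.87 x 1000 = 1870 mg
Per cm^2 per 24h in mg: 1870 x 24 / (30 x 24) = 44880 / 720 = 62.33 mg/(cm^2*24h)


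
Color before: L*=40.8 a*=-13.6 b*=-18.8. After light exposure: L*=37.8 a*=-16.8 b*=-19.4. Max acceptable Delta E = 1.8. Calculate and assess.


Delta E = 4.43
Passes: No

dL = -3.0, da = -3.2, db = -0.6
dE = sqrt((-3.0)^2 + (-3.2)^2 + (-0.6)^2) = 4.43
Max = 1.8
Passes: No


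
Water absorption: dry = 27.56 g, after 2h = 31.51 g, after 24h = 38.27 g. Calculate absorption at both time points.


WA (2h) = (31.51 - 27.56) / 27.56 x 100 = 14.3%
WA (24h) = (38.27 - 27.56) / 27.56 x 100 = 38.9%


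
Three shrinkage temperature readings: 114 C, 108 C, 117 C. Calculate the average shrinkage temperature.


113.0 C


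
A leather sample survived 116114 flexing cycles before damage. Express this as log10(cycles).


log10(116114) = 5.06


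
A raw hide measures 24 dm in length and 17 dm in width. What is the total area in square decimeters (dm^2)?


408 dm^2

Area = length x width
Area = 24 x 17 = 408 dm^2


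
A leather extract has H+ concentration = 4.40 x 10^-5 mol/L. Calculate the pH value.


pH = 4.36

pH = -log10[H+]
pH = -log10(4.40 x 10^-5) = 4.36


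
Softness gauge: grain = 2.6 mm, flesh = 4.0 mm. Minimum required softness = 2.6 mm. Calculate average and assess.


Average = (2.6 + 4.0) / 2 = 3.30 mm
Minimum = 2.6 mm
Meets requirement: Yes


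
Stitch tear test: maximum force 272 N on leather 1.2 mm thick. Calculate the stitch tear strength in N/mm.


226.7 N/mm


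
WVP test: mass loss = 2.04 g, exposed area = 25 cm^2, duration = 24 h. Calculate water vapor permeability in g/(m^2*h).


WVP = mass_loss / (area x time) x 10000
WVP = 2.04 / (25 x 24) x 10000
WVP = 2.04 / 600 x 10000 = 34.00 g/(m^2*h)


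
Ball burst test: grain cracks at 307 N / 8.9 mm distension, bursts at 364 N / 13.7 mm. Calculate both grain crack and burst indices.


Crack index = 307 / 8.9 = 34.5 N/mm
Burst index = 364 / 13.7 = 26.6 N/mm


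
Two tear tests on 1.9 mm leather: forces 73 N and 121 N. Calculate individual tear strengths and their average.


Tear 1 = 38.4 N/mm
Tear 2 = 63.7 N/mm
Average = 51.1 N/mm


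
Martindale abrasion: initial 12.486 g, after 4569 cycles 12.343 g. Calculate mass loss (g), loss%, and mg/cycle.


Mass loss = 0.143 g
Loss = 1.15%
Rate = 0.031 mg/cycle


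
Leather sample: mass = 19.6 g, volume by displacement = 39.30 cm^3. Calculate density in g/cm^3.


0.499 g/cm^3

Density = mass / volume
Density = 19.6 / 39.30 = 0.499 g/cm^3


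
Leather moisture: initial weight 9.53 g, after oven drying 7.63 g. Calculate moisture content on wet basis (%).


19.9%


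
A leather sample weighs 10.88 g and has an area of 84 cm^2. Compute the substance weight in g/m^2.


1295.2 g/m^2

Substance weight = mass / area x 10000
SW = 10.88 / 84 x 10000
SW = 1295.2 g/m^2


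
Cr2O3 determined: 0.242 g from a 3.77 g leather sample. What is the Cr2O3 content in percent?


Cr2O3% = 0.242 / 3.77 x 100
Cr2O3% = 6.42%


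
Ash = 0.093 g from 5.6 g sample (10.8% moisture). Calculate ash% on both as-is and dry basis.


As-is ash% = 0.093 / 5.6 x 100 = 1.66%
Dry mass = 5.6 x (100 - 10.8) / 100 = 4.9952 g
Dry-basis ash% = 0.093 / 4.9952 x 100 = 1.86%


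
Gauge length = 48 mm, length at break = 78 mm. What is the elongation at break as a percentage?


62.5%

Extension = 78 - 48 = 30 mm
Elongation = 30 / 48 x 100 = 62.5%


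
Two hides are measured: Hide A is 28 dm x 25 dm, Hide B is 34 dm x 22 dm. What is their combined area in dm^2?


1448 dm^2

Hide A area = 28 x 25 = 700 dm^2
Hide B area = 34 x 22 = 748 dm^2
Total = 700 + 748 = 1448 dm^2


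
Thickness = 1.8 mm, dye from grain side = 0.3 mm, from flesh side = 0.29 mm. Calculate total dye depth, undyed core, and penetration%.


Total dyed = 0.59 mm
Undyed core = 1.21 mm
Penetration = 32.8%


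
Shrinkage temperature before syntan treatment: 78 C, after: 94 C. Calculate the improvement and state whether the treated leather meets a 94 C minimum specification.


Improvement = 94 - 78 = 16 C
Spec check: 94 C >= 94 C? Yes


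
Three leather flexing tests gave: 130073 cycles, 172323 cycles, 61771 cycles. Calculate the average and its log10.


Average = 121389 cycles
log10 = 5.08


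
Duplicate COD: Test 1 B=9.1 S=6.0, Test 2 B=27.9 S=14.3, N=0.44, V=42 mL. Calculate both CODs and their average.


COD1 = (9.1 - 6.0) x 0.44 x 8000 / 42 = 259.8 mg/L
COD2 = (27.9 - 14.3) x 0.44 x 8000 / 42 = 1139.8 mg/L
Average = (259.8 + 1139.8) / 2 = 699.8 mg/L


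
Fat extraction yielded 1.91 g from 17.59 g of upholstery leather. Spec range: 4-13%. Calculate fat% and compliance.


Fat% = 1.91 / 17.59 x 100 = 10.9%
Spec range: 4-13%
Compliant: Yes


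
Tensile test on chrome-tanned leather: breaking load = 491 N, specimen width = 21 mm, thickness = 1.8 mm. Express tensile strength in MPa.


Cross-section = 21 x 1.8 = 37.8 mm^2
TS = 491 / 37.8 = 12.99 MPa
(1 N/mm^2 = 1 MPa)


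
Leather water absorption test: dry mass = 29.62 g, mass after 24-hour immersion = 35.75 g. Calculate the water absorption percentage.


Water absorbed = 35.75 - 29.62 = 6.13 g
WA% = 6.13 / 29.62 x 100 = 20.7%


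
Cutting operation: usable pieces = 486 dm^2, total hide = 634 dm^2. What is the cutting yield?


Yield = usable / total x 100
Yield = 486 / 634 x 100 = 76.7%


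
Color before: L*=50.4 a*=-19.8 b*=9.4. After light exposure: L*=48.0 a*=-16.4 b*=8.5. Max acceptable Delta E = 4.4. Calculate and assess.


dL = -2.4, da = 3.4, db = -0.9
dE = sqrt((-2.4)^2 + (3.4)^2 + (-0.9)^2) = 4.26
Max = 4.4
Passes: Yes


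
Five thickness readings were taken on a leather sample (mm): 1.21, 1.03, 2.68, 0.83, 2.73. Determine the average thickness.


1.70 mm

Sum = 1.21 + 1.03 + 2.68 + 0.83 + 2.73 = 8.48
Average = 8.48 / 5 = 1.70 mm


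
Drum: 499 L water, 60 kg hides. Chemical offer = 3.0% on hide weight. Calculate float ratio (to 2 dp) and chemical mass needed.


Float ratio = 8.32
Chemical needed = 1.8 kg


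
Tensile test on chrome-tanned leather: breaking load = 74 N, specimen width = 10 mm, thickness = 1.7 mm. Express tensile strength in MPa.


4.35 MPa


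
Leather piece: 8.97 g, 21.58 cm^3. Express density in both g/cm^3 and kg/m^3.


Density = 8.97 / 21.58 = 0.416 g/cm^3
Convert: 0.416 x 1000 = 416 kg/m^3


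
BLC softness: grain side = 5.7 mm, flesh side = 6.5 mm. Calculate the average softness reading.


6.10 mm

Average = (5.7 + 6.5) / 2
Average = 6.10 mm


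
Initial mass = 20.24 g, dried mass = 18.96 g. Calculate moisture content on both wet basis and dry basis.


Moisture lost = 20.24 - 18.96 = 1.28 g
Wet basis MC = 1.28 / 20.24 x 100 = 6.3%
Dry basis MC = 1.28 / 18.96 x 100 = 6.8%


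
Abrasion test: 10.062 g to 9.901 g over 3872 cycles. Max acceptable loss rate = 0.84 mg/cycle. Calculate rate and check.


Rate = 0.042 mg/cycle
Passes: Yes


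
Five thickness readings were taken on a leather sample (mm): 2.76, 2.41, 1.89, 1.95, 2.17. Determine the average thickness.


2.24 mm


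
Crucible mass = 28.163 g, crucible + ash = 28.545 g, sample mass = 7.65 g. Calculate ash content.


Ash mass = 28.545 - 28.163 = 0.382 g
Ash% = 0.382 / 7.65 x 100 = 4.99%


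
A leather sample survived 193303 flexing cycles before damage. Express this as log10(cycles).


log10(193303) = 5.29


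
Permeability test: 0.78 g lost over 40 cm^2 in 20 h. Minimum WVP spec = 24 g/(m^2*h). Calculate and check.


WVP = 9.75 g/(m^2*h)
Meets specification: No


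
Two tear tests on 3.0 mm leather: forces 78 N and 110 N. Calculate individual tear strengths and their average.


Tear 1 = 26.0 N/mm
Tear 2 = 36.7 N/mm
Average = 31.4 N/mm

Tear 1 = 78 / 3.0 = 26.0 N/mm
Tear 2 = 110 / 3.0 = 36.7 N/mm
Average = (26.0 + 36.7) / 2 = 31.4 N/mm


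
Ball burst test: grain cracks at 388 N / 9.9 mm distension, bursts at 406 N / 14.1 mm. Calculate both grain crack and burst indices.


Crack index = 388 / 9.9 = 39.2 N/mm
Burst index = 406 / 14.1 = 28.8 N/mm


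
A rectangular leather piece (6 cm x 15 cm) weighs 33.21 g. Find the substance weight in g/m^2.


3690.0 g/m^2

Area = 6 x 15 = 90 cm^2
SW = 33.21 / 90 x 10000 = 3690.0 g/m^2


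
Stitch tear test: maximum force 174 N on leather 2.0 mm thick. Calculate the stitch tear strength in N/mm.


Stitch tear strength = force / thickness
STS = 174 / 2.0 = 87.0 N/mm


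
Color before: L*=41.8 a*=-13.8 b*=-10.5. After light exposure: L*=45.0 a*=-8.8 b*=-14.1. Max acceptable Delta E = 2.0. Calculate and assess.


Delta E = 6.94
Passes: No

dL = 3.2, da = 5.0, db = -3.6
dE = sqrt((3.2)^2 + (5.0)^2 + (-3.6)^2) = 6.94
Max = 2.0
Passes: No
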